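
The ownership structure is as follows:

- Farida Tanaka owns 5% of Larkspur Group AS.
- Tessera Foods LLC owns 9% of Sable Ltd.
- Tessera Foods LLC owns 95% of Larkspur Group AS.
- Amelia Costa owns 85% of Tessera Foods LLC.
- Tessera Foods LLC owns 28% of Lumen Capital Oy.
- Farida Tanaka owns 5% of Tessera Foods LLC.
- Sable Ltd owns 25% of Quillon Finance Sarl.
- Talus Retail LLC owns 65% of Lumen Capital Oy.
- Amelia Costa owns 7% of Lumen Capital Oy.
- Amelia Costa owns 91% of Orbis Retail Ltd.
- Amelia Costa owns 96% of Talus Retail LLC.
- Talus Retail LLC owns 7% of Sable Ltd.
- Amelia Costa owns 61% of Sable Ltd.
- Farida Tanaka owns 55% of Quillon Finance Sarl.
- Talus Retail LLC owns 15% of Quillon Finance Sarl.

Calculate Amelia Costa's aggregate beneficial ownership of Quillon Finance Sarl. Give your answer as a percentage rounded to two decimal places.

33.24%

Amelia reaches Quillon along 4 paths.
Via Sable: 61% × 25% = 15.25%.
Via Tessera → Sable: 85% × 9% × 25% = 1.9125%.
Via Talus → Sable: 96% × 7% × 25% = 1.68%.
Via Talus: 96% × 15% = 14.4%.
Total: 15.25% + 1.9125% + 1.68% + 14.4% = 33.2425%.
Rounded: 33.24%.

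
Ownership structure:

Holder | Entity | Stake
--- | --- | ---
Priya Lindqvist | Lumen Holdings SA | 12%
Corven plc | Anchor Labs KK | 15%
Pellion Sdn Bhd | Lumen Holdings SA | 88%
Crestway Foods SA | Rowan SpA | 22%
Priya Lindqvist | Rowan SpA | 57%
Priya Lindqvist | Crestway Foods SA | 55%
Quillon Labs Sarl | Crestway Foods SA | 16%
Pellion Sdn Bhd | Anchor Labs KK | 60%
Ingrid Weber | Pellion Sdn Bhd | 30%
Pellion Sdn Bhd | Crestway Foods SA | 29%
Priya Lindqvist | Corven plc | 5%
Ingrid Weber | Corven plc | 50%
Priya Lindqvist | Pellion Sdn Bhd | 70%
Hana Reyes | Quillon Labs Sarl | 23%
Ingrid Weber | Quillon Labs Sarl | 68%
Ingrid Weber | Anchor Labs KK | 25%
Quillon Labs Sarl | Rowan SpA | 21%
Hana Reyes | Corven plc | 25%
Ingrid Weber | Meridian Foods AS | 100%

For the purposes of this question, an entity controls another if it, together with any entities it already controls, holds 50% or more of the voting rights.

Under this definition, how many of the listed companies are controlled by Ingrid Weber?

3

Ingrid holds 50% of Corven, so Ingrid controls Corven.
Ingrid holds 68% of Quillon, so Ingrid controls Quillon.
Ingrid holds 100% of Meridian, so Ingrid controls Meridian.
No other company's threshold is met.
Ingrid controls 3 companies.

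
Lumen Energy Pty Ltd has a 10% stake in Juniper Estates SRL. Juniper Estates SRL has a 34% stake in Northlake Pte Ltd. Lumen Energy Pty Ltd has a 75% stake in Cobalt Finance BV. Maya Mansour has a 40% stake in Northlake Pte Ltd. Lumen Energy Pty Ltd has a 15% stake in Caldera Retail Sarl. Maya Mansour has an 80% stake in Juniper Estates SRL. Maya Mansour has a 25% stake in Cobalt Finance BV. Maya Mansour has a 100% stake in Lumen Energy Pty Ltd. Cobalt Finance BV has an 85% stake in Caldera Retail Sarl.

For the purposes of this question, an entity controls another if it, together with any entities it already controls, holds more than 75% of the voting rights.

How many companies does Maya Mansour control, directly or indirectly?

4

Maya holds 100% of Lumen, so Maya controls Lumen.
Lumen and Maya together hold 10% + 80% = 90% of Juniper, so Maya controls Juniper.
Maya and Lumen together hold 25% + 75% = 100% of Cobalt, so Maya controls Cobalt.
Lumen and Cobalt together hold 15% + 85% = 100% of Caldera, so Maya controls Caldera.
No other company's threshold is met.
Maya controls 4 companies.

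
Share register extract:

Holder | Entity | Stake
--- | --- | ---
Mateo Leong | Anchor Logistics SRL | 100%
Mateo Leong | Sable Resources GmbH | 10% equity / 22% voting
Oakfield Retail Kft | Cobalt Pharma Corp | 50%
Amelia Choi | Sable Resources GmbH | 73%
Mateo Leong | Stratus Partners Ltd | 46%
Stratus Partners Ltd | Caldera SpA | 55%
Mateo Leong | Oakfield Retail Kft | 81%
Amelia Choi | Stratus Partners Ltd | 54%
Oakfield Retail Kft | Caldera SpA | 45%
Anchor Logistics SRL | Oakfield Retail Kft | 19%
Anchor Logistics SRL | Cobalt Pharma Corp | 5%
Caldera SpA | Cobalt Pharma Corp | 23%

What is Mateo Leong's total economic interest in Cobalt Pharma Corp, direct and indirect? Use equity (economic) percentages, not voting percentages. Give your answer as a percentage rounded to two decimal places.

Mateo reaches Cobalt along 6 paths.
Via Oakfield: 81% × 50% = 40.5%.
Via Anchor → Oakfield: 100% × 19% × 50% = 9.5%.
Via Stratus → Caldera: 46% × 55% × 23% = 5.819%.
Via Oakfield → Caldera: 81% × 45% × 23% = 8.3835%.
Via Anchor → Oakfield → Caldera: 100% × 19% × 45% × 23% = 1.9665%.
Via Anchor: 100% × 5% = 5%.
Total: 40.5% + 9.5% + 5.819% + 8.3835% + 1.9665% + 5% = 71.169%.
Rounded: 71.17%.

71.17%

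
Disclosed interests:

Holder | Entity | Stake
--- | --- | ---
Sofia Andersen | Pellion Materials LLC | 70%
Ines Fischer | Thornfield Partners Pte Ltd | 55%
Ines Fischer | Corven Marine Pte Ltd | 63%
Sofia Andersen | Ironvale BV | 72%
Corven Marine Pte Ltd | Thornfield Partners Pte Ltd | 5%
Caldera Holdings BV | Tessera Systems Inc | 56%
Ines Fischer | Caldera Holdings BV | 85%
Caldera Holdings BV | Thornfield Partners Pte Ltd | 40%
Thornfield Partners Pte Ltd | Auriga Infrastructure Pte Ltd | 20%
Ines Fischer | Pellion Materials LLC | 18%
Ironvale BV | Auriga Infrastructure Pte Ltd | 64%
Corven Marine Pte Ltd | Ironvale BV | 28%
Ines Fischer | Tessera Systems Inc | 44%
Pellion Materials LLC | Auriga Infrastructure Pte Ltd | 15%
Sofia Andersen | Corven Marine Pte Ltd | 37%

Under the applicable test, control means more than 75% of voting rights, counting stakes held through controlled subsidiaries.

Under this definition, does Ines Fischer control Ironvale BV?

No

Ines holds 85% of Caldera, so Ines controls Caldera.
Ines and Caldera together hold 55% + 40% = 95% of Thornfield, so Ines controls Thornfield.
Ines and Caldera together hold 44% + 56% = 100% of Tessera, so Ines controls Tessera.
Neither Ines nor any entity Ines controls holds any voting interest in Ironvale.
So Ines does not control Ironvale.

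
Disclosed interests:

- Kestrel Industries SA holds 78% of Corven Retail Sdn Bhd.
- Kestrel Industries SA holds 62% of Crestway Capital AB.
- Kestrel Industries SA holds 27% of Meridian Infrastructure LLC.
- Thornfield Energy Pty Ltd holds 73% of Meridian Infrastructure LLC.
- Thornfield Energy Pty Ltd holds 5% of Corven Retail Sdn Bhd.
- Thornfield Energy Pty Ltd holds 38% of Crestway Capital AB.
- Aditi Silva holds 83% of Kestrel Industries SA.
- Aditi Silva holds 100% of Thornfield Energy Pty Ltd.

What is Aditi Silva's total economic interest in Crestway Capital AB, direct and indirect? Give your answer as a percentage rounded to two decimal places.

Aditi reaches Crestway along 2 paths.
Via Kestrel: 83% × 62% = 51.46%.
Via Thornfield: 100% × 38% = 38%.
Total: 51.46% + 38% = 89.46%.

89.46%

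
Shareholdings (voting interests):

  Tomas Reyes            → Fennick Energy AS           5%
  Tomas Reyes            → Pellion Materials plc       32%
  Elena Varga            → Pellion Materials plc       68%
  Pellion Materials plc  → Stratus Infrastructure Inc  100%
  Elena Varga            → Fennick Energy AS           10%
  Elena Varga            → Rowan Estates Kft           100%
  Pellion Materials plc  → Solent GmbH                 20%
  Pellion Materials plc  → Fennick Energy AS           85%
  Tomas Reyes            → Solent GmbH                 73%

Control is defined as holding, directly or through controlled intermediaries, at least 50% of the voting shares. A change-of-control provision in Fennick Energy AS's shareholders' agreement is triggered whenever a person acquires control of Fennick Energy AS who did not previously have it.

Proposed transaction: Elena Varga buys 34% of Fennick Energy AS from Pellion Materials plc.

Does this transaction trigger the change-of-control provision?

No

The purchase adds only to Elena's holdings (Pellion's stake shrinks), so Elena is the only person who could newly come to control Fennick.
Elena holds 68% of Pellion, so Elena controls Pellion.
Elena and Pellion together hold 10% + 85% = 95% of Fennick, so Elena controls Fennick.
So Elena already controls Fennick before the transaction.
After the purchase, Elena's direct stake in Fennick rises to 10% + 34% = 44%, and Pellion's stake falls to 51%.
Elena controlled Fennick already, so this is not a new person acquiring control; every other person's position is unchanged or reduced.
No new person acquires control, so the clause is not triggered.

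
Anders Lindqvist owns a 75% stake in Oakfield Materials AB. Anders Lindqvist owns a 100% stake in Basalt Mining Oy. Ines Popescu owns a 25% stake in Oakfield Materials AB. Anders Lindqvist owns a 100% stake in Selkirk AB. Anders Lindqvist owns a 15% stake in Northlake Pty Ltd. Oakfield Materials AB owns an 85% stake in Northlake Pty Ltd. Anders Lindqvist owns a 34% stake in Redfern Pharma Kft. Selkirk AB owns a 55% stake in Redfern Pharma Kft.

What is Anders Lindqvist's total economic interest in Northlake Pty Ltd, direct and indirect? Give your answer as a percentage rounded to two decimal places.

Anders reaches Northlake along 2 paths.
Direct stake: 15% = 15%.
Via Oakfield: 75% × 85% = 63.75%.
Total: 15% + 63.75% = 78.75%.

78.75%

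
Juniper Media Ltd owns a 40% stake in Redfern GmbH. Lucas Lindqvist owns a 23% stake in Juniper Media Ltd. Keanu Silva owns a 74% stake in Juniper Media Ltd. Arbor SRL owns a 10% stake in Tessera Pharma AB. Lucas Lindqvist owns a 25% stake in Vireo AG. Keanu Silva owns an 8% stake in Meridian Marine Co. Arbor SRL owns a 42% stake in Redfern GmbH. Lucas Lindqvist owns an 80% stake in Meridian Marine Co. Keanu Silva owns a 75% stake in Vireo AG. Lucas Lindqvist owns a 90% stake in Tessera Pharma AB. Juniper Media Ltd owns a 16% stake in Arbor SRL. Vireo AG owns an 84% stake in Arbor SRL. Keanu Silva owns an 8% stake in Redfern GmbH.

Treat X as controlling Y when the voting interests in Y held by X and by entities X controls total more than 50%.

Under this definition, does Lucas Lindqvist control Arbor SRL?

No

Lucas holds 80% of Meridian, so Lucas controls Meridian.
Lucas holds 90% of Tessera, so Lucas controls Tessera.
Neither Lucas nor any entity Lucas controls holds any voting interest in Arbor.
So Lucas does not control Arbor.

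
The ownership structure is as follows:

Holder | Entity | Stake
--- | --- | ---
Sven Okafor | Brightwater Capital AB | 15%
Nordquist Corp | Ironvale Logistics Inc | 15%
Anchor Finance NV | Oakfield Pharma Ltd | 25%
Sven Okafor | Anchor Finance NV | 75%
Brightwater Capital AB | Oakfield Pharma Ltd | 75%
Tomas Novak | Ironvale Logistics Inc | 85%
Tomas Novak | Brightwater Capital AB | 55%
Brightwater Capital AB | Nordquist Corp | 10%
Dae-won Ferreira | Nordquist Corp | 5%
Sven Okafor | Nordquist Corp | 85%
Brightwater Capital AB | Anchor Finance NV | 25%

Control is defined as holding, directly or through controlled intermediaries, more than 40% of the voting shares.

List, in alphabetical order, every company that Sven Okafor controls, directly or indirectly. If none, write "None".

Anchor Finance NV, Nordquist Corp

Sven holds 85% of Nordquist, so Sven controls Nordquist.
Sven holds 75% of Anchor, so Sven controls Anchor.
No other company's threshold is met.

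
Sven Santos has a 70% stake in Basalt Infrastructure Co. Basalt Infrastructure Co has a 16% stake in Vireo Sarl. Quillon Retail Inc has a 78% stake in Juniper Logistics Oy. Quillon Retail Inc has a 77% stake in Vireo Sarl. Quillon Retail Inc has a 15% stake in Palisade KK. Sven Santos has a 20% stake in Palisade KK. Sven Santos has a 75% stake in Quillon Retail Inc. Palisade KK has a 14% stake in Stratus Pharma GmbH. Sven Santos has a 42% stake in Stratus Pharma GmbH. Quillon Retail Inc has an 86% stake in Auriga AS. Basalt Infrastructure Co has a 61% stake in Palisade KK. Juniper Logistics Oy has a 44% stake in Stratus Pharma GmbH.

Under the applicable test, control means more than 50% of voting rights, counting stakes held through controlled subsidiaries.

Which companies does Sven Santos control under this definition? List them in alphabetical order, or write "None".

Auriga AS, Basalt Infrastructure Co, Juniper Logistics Oy, Palisade KK, Quillon Retail Inc, Stratus Pharma GmbH, Vireo Sarl

Sven holds 75% of Quillon, so Sven controls Quillon.
Sven holds 70% of Basalt, so Sven controls Basalt.
Sven and Basalt and Quillon together hold 20% + 61% + 15% = 96% of Palisade, so Sven controls Palisade.
Quillon holds 78% of Juniper, so Sven controls Juniper.
Quillon and Basalt together hold 77% + 16% = 93% of Vireo, so Sven controls Vireo.
Sven and Palisade and Juniper together hold 42% + 14% + 44% = 100% of Stratus, so Sven controls Stratus.
Quillon holds 86% of Auriga, so Sven controls Auriga.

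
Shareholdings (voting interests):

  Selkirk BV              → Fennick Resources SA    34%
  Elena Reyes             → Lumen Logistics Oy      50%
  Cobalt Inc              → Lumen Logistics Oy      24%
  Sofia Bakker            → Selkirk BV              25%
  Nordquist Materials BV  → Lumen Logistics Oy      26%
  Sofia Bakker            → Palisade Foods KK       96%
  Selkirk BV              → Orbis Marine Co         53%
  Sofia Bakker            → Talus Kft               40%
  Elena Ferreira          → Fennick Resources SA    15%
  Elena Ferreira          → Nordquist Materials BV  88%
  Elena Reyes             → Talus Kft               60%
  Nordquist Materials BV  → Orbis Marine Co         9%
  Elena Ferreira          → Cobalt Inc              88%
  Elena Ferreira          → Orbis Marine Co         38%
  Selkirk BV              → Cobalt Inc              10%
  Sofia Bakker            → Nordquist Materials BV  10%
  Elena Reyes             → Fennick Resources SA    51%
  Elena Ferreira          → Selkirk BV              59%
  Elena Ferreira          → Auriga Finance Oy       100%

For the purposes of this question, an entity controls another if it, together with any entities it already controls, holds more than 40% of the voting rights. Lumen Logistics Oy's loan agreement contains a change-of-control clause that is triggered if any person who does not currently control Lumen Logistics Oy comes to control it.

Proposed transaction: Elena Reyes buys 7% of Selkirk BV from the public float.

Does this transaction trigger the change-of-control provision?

No

The purchase changes only Elena Reyes's holdings, so Elena Reyes is the only person who could newly come to control Lumen.
Elena Reyes holds 50% of Lumen, so Elena Reyes controls Lumen.
So Elena Reyes already controls Lumen before the transaction.
After the purchase, Elena Reyes holds 7% of Selkirk directly.
Elena Reyes controlled Lumen already, so this is not a new person acquiring control; every other person's position is unchanged or reduced.
No new person acquires control, so the clause is not triggered.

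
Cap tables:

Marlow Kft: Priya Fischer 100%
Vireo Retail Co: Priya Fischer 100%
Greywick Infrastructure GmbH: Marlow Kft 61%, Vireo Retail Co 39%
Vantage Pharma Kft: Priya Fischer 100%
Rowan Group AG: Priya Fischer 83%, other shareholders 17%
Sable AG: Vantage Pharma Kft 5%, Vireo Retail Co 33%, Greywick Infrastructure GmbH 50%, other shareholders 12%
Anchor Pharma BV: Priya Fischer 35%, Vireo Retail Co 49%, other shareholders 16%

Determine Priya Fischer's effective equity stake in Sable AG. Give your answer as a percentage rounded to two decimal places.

88.00%

Priya reaches Sable along 4 paths.
Via Vantage: 100% × 5% = 5%.
Via Vireo: 100% × 33% = 33%.
Via Marlow → Greywick: 100% × 61% × 50% = 30.5%.
Via Vireo → Greywick: 100% × 39% × 50% = 19.5%.
Total: 5% + 33% + 30.5% + 19.5% = 88%.
Rounded: 88.00%.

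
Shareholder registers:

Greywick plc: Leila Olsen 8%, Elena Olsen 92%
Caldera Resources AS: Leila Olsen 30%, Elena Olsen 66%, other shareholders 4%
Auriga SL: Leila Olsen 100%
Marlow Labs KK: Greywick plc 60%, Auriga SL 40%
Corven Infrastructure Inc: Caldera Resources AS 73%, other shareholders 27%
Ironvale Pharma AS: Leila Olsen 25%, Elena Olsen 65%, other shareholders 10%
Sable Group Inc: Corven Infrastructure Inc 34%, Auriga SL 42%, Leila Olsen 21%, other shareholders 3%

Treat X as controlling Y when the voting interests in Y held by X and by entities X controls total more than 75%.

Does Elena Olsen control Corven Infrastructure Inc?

Elena holds 92% of Greywick, so Elena controls Greywick.
Neither Elena nor any entity Elena controls holds any voting interest in Corven.
So Elena does not control Corven.

No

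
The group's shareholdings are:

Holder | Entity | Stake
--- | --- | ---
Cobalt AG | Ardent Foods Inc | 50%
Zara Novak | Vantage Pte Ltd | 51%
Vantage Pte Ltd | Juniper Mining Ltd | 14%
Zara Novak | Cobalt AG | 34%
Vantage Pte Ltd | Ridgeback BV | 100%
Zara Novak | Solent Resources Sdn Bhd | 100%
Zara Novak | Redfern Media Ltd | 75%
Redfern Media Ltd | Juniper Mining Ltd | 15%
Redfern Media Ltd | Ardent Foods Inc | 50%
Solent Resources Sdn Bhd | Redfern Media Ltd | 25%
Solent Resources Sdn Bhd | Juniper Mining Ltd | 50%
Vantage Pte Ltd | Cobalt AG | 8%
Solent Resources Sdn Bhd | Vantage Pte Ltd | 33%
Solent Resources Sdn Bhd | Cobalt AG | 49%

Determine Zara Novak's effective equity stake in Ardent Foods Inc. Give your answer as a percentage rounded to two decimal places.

94.86%

Zara reaches Ardent along 6 paths.
Via Cobalt: 34% × 50% = 17%.
Via Solent → Cobalt: 100% × 49% × 50% = 24.5%.
Via Vantage → Cobalt: 51% × 8% × 50% = 2.04%.
Via Solent → Vantage → Cobalt: 100% × 33% × 8% × 50% = 1.32%.
Via Redfern: 75% × 50% = 37.5%.
Via Solent → Redfern: 100% × 25% × 50% = 12.5%.
Total: 17% + 24.5% + 2.04% + 1.32% + 37.5% + 12.5% = 94.86%.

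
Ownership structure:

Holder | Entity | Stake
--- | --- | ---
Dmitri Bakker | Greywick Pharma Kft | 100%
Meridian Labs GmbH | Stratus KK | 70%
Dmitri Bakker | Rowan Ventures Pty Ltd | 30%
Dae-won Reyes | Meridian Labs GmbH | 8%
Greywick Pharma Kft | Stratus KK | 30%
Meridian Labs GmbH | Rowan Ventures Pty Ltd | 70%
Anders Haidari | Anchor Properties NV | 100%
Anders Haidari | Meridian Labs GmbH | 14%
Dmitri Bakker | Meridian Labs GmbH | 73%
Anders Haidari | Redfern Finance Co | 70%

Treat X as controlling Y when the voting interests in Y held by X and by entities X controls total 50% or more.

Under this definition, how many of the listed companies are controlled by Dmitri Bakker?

4

Dmitri holds 73% of Meridian, so Dmitri controls Meridian.
Dmitri holds 100% of Greywick, so Dmitri controls Greywick.
Greywick and Meridian together hold 30% + 70% = 100% of Stratus, so Dmitri controls Stratus.
Meridian and Dmitri together hold 70% + 30% = 100% of Rowan, so Dmitri controls Rowan.
No other company's threshold is met.
Dmitri controls 4 companies.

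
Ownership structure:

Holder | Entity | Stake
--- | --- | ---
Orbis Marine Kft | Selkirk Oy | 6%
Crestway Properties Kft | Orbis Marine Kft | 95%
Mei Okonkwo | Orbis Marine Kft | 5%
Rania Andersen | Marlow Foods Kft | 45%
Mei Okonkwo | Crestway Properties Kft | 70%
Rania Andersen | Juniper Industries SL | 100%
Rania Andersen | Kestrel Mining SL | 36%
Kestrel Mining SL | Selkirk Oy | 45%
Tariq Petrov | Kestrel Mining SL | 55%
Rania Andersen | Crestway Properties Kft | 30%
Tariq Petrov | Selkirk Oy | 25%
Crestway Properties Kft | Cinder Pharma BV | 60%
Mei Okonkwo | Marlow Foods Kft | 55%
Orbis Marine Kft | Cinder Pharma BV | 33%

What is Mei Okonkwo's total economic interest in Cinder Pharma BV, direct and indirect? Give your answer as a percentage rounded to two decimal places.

Mei reaches Cinder along 3 paths.
Via Crestway → Orbis: 70% × 95% × 33% = 21.945%.
Via Orbis: 5% × 33% = 1.65%.
Via Crestway: 70% × 60% = 42%.
Total: 21.945% + 1.65% + 42% = 65.595%.
Rounded: 65.60%.

65.60%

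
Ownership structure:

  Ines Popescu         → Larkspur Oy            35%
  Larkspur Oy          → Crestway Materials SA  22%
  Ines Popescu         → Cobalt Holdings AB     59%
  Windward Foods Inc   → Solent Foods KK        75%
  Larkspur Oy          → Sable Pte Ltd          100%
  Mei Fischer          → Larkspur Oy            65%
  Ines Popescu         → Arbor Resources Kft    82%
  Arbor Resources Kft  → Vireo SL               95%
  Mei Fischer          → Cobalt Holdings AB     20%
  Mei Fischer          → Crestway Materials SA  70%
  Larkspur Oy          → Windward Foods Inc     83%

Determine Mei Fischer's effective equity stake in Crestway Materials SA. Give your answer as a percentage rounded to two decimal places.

84.30%

Mei reaches Crestway along 2 paths.
Direct stake: 70% = 70%.
Via Larkspur: 65% × 22% = 14.3%.
Total: 70% + 14.3% = 84.3%.
Rounded: 84.30%.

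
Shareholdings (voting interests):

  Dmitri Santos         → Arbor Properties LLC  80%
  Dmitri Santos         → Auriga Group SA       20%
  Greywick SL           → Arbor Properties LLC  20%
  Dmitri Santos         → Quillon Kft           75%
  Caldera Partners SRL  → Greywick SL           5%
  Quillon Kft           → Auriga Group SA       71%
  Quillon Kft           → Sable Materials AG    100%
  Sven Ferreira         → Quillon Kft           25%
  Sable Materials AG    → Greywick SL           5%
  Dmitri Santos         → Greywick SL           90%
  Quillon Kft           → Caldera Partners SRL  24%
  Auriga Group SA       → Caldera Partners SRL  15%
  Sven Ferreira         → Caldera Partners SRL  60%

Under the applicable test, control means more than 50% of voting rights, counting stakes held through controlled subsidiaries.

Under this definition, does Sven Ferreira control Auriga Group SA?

Sven holds 60% of Caldera, so Sven controls Caldera.
Neither Sven nor any entity Sven controls holds any voting interest in Auriga.
So Sven does not control Auriga.

No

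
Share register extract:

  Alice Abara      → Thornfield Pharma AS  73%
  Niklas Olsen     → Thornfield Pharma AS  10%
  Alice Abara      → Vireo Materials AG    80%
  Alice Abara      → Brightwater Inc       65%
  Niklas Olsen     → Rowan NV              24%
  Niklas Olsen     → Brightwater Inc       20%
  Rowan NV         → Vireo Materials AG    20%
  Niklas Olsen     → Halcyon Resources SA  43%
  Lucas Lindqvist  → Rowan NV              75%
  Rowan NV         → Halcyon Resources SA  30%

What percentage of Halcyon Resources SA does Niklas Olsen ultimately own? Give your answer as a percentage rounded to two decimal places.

50.20%

Niklas reaches Halcyon along 2 paths.
Direct stake: 43% = 43%.
Via Rowan: 24% × 30% = 7.2%.
Total: 43% + 7.2% = 50.2%.
Rounded: 50.20%.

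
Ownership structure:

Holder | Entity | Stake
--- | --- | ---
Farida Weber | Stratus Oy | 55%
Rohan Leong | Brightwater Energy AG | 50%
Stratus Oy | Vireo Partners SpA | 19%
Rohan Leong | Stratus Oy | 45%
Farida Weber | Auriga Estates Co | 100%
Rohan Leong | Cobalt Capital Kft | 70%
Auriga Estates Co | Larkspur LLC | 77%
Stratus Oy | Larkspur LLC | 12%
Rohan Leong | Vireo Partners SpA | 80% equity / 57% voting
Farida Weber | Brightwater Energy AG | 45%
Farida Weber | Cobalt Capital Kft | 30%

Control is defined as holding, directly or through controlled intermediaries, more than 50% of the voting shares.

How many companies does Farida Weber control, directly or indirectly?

3

Farida holds 55% of Stratus, so Farida controls Stratus.
Farida holds 100% of Auriga, so Farida controls Auriga.
Auriga and Stratus together hold 77% + 12% = 89% of Larkspur, so Farida controls Larkspur.
No other company's threshold is met.
Farida controls 3 companies.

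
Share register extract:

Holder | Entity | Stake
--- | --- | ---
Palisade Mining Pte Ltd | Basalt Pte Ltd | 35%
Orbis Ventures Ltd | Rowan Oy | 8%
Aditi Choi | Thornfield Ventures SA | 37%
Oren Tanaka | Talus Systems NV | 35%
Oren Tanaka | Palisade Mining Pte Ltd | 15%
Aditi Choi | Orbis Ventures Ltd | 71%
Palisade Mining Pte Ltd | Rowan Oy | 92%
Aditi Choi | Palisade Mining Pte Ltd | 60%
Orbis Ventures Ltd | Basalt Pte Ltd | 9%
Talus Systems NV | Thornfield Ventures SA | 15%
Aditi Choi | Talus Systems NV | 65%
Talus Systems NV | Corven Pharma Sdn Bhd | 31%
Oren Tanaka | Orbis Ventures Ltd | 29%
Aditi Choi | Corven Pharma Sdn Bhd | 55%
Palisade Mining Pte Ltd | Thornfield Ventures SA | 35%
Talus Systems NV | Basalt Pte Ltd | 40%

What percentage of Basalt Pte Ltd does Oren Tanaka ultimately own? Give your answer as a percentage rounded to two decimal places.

21.86%

Oren reaches Basalt along 3 paths.
Via Talus: 35% × 40% = 14%.
Via Orbis: 29% × 9% = 2.61%.
Via Palisade: 15% × 35% = 5.25%.
Total: 14% + 2.61% + 5.25% = 21.86%.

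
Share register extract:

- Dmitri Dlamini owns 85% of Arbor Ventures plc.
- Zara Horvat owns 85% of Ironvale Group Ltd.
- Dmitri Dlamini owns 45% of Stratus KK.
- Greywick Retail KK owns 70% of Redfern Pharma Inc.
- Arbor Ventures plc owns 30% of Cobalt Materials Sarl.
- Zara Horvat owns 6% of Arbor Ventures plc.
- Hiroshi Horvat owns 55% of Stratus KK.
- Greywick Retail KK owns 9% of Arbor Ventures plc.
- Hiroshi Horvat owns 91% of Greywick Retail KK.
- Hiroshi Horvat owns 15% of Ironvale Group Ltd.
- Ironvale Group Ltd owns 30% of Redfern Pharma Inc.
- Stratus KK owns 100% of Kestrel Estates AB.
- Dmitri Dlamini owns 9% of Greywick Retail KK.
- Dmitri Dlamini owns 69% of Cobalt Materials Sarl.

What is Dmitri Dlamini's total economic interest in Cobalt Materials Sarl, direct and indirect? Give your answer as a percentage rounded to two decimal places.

94.74%

Dmitri reaches Cobalt along 3 paths.
Direct stake: 69% = 69%.
Via Arbor: 85% × 30% = 25.5%.
Via Greywick → Arbor: 9% × 9% × 30% = 0.243%.
Total: 69% + 25.5% + 0.243% = 94.743%.
Rounded: 94.74%.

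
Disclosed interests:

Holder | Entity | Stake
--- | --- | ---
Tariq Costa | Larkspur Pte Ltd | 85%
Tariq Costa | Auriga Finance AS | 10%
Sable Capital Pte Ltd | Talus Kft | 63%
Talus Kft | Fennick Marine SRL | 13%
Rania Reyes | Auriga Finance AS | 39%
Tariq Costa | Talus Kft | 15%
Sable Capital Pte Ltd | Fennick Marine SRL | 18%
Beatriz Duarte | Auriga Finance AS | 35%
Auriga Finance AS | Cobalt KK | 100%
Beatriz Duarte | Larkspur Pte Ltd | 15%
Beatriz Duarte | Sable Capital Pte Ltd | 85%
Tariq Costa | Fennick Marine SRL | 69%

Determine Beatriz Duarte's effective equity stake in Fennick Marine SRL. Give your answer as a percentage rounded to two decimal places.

22.26%

Beatriz reaches Fennick along 2 paths.
Via Sable → Talus: 85% × 63% × 13% = 6.9615%.
Via Sable: 85% × 18% = 15.3%.
Total: 6.9615% + 15.3% = 22.2615%.
Rounded: 22.26%.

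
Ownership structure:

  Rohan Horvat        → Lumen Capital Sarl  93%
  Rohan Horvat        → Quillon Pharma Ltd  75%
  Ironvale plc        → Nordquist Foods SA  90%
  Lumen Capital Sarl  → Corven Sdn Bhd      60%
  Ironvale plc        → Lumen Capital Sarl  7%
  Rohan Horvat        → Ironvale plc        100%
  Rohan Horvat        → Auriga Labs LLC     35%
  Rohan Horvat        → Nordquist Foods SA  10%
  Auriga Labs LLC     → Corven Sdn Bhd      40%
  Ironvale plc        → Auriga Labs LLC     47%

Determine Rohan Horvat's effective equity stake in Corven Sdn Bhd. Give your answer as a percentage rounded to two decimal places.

Rohan reaches Corven along 4 paths.
Via Auriga: 35% × 40% = 14%.
Via Ironvale → Auriga: 100% × 47% × 40% = 18.8%.
Via Lumen: 93% × 60% = 55.8%.
Via Ironvale → Lumen: 100% × 7% × 60% = 4.2%.
Total: 14% + 18.8% + 55.8% + 4.2% = 92.8%.
Rounded: 92.80%.

92.80%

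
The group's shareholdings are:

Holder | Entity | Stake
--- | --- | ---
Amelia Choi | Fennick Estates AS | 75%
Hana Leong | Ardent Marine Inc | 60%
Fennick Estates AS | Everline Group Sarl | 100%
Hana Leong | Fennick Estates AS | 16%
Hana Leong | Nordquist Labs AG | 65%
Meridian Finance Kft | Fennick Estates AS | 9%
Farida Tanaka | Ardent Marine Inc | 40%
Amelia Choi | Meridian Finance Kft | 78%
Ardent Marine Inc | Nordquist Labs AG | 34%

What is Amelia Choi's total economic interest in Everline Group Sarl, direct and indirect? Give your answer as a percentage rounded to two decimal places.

Amelia reaches Everline along 2 paths.
Via Meridian → Fennick: 78% × 9% × 100% = 7.02%.
Via Fennick: 75% × 100% = 75%.
Total: 7.02% + 75% = 82.02%.

82.02%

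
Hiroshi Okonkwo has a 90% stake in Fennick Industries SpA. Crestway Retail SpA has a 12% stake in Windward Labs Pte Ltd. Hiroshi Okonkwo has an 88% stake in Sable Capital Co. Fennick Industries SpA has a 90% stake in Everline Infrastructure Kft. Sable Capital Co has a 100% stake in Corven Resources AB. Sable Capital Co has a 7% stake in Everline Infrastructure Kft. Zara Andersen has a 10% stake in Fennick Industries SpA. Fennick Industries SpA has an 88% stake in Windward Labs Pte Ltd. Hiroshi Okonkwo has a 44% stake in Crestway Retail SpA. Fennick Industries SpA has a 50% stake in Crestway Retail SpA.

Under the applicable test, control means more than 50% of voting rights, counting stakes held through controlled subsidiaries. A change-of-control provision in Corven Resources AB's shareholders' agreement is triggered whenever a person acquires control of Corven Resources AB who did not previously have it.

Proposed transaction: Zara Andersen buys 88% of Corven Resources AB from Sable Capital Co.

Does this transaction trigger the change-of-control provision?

The purchase adds only to Zara's holdings (Sable's stake shrinks), so Zara is the only person who could newly come to control Corven.
Zara's largest direct stake is 10% in Fennick, which does not meet the threshold, so Zara controls no company.
Neither Zara nor any entity Zara controls holds any voting interest in Corven.
So before the transaction, Zara does not control Corven.
After the purchase, Zara holds 88% of Corven directly, and Sable's stake falls to 12%.
Zara holds 88% of Corven, so Zara controls Corven.
Zara did not control Corven before and does after, so the clause is triggered.

Yes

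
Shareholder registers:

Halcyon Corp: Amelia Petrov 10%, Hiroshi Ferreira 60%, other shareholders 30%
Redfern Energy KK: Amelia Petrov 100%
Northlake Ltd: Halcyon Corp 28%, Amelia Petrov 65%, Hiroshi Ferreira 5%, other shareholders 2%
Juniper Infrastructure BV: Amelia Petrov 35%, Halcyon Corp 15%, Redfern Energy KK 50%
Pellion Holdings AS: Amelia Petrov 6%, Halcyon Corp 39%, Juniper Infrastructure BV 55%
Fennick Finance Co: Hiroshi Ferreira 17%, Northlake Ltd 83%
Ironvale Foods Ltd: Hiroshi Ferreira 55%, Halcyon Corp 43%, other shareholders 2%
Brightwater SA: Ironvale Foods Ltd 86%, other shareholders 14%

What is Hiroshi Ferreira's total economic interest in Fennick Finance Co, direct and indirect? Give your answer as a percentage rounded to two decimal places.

Hiroshi reaches Fennick along 3 paths.
Direct stake: 17% = 17%.
Via Halcyon → Northlake: 60% × 28% × 83% = 13.944%.
Via Northlake: 5% × 83% = 4.15%.
Total: 17% + 13.944% + 4.15% = 35.094%.
Rounded: 35.09%.

35.09%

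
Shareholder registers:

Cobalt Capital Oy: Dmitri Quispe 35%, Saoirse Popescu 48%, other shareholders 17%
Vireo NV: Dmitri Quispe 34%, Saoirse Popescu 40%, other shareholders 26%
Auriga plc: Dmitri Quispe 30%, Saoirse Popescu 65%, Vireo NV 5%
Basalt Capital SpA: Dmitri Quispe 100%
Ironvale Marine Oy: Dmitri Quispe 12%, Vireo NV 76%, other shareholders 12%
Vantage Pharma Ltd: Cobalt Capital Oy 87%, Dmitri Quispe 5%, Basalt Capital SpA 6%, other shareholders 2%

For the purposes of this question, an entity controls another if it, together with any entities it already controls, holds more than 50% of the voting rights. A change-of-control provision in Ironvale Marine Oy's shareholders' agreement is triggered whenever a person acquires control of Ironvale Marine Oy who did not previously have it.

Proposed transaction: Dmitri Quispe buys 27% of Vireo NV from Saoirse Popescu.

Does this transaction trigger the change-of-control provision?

The purchase adds only to Dmitri's holdings (Saoirse's stake shrinks), so Dmitri is the only person who could newly come to control Ironvale.
Dmitri holds 100% of Basalt, so Dmitri controls Basalt.
In Ironvale, Dmitri's side holds only 12%, not > 50%.
So before the transaction, Dmitri does not control Ironvale.
After the purchase, Dmitri's direct stake in Vireo rises to 34% + 27% = 61%, and Saoirse's stake falls to 13%.
Dmitri holds 61% of Vireo, so Dmitri controls Vireo.
Dmitri and Vireo together hold 12% + 76% = 88% of Ironvale, so Dmitri controls Ironvale.
Dmitri did not control Ironvale before and does after, so the clause is triggered.

Yes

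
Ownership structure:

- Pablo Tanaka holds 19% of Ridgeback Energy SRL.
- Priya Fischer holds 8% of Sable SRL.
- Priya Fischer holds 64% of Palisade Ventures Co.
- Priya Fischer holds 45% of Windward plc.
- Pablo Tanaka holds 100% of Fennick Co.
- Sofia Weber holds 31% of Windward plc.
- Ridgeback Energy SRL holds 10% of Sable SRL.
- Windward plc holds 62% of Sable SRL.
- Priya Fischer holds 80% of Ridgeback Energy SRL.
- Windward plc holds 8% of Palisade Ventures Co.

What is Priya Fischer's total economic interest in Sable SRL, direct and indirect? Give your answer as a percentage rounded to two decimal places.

43.90%

Priya reaches Sable along 3 paths.
Via Windward: 45% × 62% = 27.9%.
Via Ridgeback: 80% × 10% = 8%.
Direct stake: 8% = 8%.
Total: 27.9% + 8% + 8% = 43.9%.
Rounded: 43.90%.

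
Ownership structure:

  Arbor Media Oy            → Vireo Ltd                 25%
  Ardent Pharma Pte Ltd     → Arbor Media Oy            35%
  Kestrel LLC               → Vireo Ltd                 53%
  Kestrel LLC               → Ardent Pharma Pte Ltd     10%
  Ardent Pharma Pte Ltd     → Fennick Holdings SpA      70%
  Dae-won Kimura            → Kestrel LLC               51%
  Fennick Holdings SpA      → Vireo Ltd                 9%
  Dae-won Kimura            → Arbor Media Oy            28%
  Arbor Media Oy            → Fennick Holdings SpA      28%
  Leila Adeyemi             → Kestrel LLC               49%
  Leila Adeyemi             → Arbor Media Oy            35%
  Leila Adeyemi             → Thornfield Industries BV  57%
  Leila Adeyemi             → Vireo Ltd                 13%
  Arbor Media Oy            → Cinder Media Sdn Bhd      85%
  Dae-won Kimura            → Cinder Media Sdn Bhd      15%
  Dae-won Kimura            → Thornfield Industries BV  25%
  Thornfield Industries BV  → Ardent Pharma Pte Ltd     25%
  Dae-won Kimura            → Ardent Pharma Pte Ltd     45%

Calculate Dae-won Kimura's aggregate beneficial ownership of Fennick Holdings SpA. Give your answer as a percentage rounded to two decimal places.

Dae-won reaches Fennick along 7 paths.
Via Thornfield → Ardent: 25% × 25% × 70% = 4.375%.
Via Ardent: 45% × 70% = 31.5%.
Via Kestrel → Ardent: 51% × 10% × 70% = 3.57%.
Via Arbor: 28% × 28% = 7.84%.
Via Thornfield → Ardent → Arbor: 25% × 25% × 35% × 28% = 0.6125%.
Via Ardent → Arbor: 45% × 35% × 28% = 4.41%.
Via Kestrel → Ardent → Arbor: 51% × 10% × 35% × 28% = 0.4998%.
Total: 4.375% + 31.5% + 3.57% + 7.84% + 0.6125% + 4.41% + 0.4998% = 52.8073%.
Rounded: 52.81%.

52.81%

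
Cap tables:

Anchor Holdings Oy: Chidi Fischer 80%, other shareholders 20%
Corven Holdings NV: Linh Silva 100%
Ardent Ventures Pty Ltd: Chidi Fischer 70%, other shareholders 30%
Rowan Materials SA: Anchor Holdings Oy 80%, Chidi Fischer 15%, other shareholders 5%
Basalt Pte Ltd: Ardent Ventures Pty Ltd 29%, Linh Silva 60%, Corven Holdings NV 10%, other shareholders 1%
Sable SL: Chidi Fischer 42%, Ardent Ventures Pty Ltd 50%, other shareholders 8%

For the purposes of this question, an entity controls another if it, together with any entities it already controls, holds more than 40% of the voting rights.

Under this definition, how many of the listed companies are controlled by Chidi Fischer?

4

Chidi holds 80% of Anchor, so Chidi controls Anchor.
Chidi holds 70% of Ardent, so Chidi controls Ardent.
Anchor and Chidi together hold 80% + 15% = 95% of Rowan, so Chidi controls Rowan.
Chidi and Ardent together hold 42% + 50% = 92% of Sable, so Chidi controls Sable.
No other company's threshold is met.
Chidi controls 4 companies.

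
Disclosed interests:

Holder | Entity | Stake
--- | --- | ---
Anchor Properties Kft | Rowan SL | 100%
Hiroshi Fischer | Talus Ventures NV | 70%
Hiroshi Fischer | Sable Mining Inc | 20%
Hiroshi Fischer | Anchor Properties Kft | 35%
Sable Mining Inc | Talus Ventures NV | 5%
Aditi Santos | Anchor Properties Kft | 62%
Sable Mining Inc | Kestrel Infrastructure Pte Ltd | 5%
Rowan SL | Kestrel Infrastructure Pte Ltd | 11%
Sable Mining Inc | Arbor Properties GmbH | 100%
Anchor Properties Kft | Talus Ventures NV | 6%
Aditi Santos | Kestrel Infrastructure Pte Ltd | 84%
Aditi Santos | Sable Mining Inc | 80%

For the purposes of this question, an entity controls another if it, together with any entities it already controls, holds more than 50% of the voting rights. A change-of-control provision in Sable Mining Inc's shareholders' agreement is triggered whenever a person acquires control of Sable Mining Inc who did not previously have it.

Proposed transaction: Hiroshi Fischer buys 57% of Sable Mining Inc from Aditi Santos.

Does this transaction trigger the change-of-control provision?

Yes

The purchase adds only to Hiroshi's holdings (Aditi's stake shrinks), so Hiroshi is the only person who could newly come to control Sable.
Hiroshi holds 70% of Talus, so Hiroshi controls Talus.
In Sable, Hiroshi's side holds only 20%, not > 50%.
So before the transaction, Hiroshi does not control Sable.
After the purchase, Hiroshi's direct stake in Sable rises to 20% + 57% = 77%, and Aditi's stake falls to 23%.
Hiroshi holds 77% of Sable, so Hiroshi controls Sable.
Hiroshi did not control Sable before and does after, so the clause is triggered.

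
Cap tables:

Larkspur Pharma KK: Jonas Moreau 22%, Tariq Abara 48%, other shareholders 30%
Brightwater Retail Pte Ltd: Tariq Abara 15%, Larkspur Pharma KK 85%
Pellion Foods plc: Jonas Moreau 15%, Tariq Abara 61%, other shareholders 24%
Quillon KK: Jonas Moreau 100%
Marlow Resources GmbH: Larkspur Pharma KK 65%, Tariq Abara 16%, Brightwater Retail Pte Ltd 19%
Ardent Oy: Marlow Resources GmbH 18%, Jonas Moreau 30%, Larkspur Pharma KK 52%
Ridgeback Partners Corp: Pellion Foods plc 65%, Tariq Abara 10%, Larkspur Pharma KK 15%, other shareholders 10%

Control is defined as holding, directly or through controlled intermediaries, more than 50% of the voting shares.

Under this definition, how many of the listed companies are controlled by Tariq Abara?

2

Tariq holds 61% of Pellion, so Tariq controls Pellion.
Pellion and Tariq together hold 65% + 10% = 75% of Ridgeback, so Tariq controls Ridgeback.
No other company's threshold is met.
Tariq controls 2 companies.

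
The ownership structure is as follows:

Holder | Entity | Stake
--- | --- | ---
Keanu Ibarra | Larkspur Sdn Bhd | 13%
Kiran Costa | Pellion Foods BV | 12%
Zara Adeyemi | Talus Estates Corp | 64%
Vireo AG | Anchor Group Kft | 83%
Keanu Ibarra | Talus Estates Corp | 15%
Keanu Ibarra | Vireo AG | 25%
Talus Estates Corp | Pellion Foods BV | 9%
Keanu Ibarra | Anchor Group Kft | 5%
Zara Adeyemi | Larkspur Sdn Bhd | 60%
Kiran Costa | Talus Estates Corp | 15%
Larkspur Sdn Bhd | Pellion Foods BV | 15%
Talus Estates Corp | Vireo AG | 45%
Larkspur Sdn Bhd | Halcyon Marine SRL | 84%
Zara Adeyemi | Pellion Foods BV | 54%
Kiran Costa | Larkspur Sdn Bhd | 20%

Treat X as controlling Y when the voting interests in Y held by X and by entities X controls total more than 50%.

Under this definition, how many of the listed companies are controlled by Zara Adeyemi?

Zara holds 60% of Larkspur, so Zara controls Larkspur.
Zara holds 64% of Talus, so Zara controls Talus.
Larkspur holds 84% of Halcyon, so Zara controls Halcyon.
Zara and Talus and Larkspur together hold 54% + 9% + 15% = 78% of Pellion, so Zara controls Pellion.
No other company's threshold is met.
Zara controls 4 companies.

4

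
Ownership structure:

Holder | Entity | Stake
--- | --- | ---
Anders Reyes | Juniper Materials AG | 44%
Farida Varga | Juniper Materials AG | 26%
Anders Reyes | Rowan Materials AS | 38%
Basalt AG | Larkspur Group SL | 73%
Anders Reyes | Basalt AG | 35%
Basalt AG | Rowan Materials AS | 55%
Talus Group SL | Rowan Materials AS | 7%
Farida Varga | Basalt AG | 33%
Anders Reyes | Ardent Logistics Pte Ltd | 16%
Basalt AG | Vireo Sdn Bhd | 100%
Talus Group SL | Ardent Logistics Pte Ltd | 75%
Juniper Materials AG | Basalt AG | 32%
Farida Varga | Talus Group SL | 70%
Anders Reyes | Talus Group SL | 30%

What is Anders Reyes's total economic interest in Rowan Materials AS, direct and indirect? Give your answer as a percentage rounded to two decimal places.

Anders reaches Rowan along 4 paths.
Direct stake: 38% = 38%.
Via Talus: 30% × 7% = 2.1%.
Via Basalt: 35% × 55% = 19.25%.
Via Juniper → Basalt: 44% × 32% × 55% = 7.744%.
Total: 38% + 2.1% + 19.25% + 7.744% = 67.094%.
Rounded: 67.09%.

67.09%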